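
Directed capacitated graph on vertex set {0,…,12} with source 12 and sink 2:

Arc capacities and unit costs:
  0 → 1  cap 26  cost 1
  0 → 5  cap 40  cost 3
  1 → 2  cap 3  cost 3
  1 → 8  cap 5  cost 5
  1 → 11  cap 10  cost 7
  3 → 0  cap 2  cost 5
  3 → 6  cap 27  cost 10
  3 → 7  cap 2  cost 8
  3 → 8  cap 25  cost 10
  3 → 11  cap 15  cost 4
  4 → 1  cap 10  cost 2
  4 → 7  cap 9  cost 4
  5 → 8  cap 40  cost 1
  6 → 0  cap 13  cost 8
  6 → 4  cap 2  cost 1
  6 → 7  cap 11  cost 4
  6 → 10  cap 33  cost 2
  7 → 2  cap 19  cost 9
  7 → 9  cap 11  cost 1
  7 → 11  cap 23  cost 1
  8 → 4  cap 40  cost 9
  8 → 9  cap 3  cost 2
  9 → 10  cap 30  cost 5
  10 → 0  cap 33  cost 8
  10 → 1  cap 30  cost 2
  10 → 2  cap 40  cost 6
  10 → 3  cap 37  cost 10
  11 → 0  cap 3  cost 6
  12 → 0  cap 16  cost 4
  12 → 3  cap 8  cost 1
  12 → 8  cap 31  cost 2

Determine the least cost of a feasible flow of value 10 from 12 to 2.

Minimum cost for 10 units: 143

shortest-cost path #1: 12→0→1→2 push 3 @ unit cost 8 (adds 24)
shortest-cost path #2: 12→8→9→10→2 push 3 @ unit cost 15 (adds 45)
shortest-cost path #3: 12→3→7→2 push 2 @ unit cost 18 (adds 36)
shortest-cost path #4: 12→3→6→10→2 push 2 @ unit cost 19 (adds 38)
total cost = 143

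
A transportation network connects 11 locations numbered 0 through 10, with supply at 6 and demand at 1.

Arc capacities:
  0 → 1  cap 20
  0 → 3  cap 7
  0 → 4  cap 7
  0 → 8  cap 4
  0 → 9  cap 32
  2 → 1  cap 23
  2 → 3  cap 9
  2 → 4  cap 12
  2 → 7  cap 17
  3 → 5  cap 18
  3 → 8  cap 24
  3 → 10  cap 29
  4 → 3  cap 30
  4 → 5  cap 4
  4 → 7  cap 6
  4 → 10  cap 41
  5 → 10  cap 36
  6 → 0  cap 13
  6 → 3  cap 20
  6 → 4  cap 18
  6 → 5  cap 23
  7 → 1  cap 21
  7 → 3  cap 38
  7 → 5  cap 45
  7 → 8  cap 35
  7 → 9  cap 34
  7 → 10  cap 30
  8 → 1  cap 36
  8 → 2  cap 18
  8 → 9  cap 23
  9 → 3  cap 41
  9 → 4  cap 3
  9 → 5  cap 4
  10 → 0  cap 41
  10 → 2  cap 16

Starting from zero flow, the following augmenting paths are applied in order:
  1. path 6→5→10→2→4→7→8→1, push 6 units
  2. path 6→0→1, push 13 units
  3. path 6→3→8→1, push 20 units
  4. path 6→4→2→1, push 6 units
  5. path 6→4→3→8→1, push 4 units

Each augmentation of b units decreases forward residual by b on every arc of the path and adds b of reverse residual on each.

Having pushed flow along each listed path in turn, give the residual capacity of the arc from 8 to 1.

Residual capacity of (8,1): 6

after path 1 (6→5→10→2→4→7→8→1, push 6): res(8,1)=30
after path 2 (6→0→1, push 13): res(8,1)=30
after path 3 (6→3→8→1, push 20): res(8,1)=10
after path 4 (6→4→2→1, push 6): res(8,1)=10
after path 5 (6→4→3→8→1, push 4): res(8,1)=6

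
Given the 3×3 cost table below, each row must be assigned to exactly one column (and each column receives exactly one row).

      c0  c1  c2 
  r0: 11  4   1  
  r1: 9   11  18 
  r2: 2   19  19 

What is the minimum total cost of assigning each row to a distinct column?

optimal assignment: row0→col2 (cost 1), row1→col1 (cost 11), row2→col0 (cost 2)
total = 1 + 11 + 2 = 14

Minimum assignment cost: 14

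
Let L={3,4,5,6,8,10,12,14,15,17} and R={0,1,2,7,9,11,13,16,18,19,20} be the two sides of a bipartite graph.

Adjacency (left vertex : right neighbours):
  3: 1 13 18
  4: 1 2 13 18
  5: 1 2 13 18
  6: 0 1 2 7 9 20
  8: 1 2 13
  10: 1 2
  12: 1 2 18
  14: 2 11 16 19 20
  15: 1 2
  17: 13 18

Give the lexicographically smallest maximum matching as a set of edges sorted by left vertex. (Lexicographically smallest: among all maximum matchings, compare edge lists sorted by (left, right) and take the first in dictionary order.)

Lex-smallest maximum matching: {(3,1), (4,2), (5,13), (6,0), (12,18), (14,11)}

|M| = 6 (so the lex-smallest maximum matching has 6 edges)
process left vertices in ascending order; for each, take the smallest-labelled available neighbour that still permits 6 edges overall, or leave it unmatched if none does
lex-smallest matching: {3-1, 4-2, 5-13, 6-0, 12-18, 14-11}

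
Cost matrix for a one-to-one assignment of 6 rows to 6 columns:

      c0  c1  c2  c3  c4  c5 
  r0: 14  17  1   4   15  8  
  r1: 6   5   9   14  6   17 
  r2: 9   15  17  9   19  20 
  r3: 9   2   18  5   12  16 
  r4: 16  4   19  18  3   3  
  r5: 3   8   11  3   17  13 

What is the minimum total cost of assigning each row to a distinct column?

Minimum assignment cost: 24

one of 2 optimal assignments: row0→col2 (cost 1), row1→col4 (cost 6), row2→col0 (cost 9), row3→col1 (cost 2), row4→col5 (cost 3), row5→col3 (cost 3)
total = 1 + 6 + 9 + 2 + 3 + 3 = 24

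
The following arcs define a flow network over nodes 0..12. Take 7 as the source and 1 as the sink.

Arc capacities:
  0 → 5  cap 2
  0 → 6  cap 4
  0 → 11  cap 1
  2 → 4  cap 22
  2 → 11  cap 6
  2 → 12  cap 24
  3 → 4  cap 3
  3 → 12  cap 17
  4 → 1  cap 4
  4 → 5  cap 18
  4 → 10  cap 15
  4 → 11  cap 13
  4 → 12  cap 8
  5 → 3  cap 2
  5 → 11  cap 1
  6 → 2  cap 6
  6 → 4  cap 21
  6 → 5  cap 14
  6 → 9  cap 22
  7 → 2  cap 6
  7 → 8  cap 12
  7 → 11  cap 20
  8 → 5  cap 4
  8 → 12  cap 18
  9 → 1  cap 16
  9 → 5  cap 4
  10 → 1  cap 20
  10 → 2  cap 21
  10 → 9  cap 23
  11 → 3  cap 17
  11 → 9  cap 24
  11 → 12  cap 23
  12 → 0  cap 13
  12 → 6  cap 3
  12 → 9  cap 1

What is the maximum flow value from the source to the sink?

Maximum flow value: 32

augment #1: 7→2→4→1 bottleneck 4, total now 4
augment #2: 7→11→9→1 bottleneck 16, total now 20
augment #3: 7→2→4→10→1 bottleneck 2, total now 22
augment #4: 7→11→3→4→10→1 bottleneck 3, total now 25
augment #5: 7→8→12→6→4→10→1 bottleneck 3, total now 28
augment #6: 7→8→12→0→6→4→10→1 bottleneck 4, total now 32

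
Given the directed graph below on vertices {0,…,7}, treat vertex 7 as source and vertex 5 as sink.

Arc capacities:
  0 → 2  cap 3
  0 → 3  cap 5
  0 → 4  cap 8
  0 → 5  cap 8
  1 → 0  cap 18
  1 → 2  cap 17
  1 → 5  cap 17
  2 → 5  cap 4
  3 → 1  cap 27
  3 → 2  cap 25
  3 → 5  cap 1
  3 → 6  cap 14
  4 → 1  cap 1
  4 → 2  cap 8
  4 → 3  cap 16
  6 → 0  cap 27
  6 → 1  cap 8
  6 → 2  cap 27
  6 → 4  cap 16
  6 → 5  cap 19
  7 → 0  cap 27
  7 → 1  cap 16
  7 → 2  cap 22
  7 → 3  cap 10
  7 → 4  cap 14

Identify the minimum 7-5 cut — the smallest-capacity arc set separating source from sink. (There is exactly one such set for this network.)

Min-cut arcs: {(0,5), (1,5), (2,5), (3,5), (3,6)} (total capacity 44)

augment #1: 7→0→5 push 8
augment #2: 7→1→5 push 16
augment #3: 7→2→5 push 4
augment #4: 7→3→5 push 1
augment #5: 7→3→1→5 push 1
augment #6: 7→3→6→5 push 8
augment #7: 7→0→3→6→5 push 5
augment #8: 7→4→3→6→5 push 1
max flow = 44; residual-reachable set from 7 gives S-side
cut edges (S→T): {(0,5), (1,5), (2,5), (3,5), (3,6)} total cap 44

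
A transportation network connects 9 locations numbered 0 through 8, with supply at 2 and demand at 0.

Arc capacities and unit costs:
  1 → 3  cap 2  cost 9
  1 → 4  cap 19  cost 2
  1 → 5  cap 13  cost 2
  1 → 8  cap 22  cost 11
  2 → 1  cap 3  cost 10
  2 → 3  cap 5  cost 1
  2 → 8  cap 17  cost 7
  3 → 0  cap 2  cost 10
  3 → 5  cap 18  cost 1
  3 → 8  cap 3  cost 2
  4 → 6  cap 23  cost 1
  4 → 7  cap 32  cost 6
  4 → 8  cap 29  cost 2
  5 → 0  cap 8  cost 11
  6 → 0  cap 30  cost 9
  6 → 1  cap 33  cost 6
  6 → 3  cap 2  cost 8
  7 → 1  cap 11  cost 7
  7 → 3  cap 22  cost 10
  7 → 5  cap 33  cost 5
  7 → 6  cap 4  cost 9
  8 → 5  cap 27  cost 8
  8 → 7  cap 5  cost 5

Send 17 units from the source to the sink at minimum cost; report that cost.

Minimum cost for 17 units: 377

shortest-cost path #1: 2→3→0 push 2 @ unit cost 11 (adds 22)
shortest-cost path #2: 2→3→5→0 push 3 @ unit cost 13 (adds 39)
shortest-cost path #3: 2→1→4→6→0 push 3 @ unit cost 22 (adds 66)
shortest-cost path #4: 2→8→5→0 push 5 @ unit cost 26 (adds 130)
shortest-cost path #5: 2→8→7→6→0 push 4 @ unit cost 30 (adds 120)
total cost = 377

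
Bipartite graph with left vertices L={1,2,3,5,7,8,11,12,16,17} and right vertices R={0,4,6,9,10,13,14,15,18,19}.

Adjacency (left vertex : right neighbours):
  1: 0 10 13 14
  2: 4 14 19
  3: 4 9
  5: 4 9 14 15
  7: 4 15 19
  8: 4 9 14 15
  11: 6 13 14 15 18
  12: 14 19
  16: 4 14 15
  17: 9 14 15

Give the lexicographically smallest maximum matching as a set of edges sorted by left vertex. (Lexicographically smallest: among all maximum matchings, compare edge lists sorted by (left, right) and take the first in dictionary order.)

Lex-smallest maximum matching: {(1,0), (2,4), (3,9), (5,14), (7,15), (11,6), (12,19)}

|M| = 7 (so the lex-smallest maximum matching has 7 edges)
process left vertices in ascending order; for each, take the smallest-labelled available neighbour that still permits 7 edges overall, or leave it unmatched if none does
lex-smallest matching: {1-0, 2-4, 3-9, 5-14, 7-15, 11-6, 12-19}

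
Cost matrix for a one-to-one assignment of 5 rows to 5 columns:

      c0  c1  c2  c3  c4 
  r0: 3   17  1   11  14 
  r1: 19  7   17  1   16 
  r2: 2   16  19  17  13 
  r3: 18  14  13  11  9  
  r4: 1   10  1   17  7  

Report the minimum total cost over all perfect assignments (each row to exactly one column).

optimal assignment: row0→col2 (cost 1), row1→col3 (cost 1), row2→col0 (cost 2), row3→col4 (cost 9), row4→col1 (cost 10)
total = 1 + 1 + 2 + 9 + 10 = 23

Minimum assignment cost: 23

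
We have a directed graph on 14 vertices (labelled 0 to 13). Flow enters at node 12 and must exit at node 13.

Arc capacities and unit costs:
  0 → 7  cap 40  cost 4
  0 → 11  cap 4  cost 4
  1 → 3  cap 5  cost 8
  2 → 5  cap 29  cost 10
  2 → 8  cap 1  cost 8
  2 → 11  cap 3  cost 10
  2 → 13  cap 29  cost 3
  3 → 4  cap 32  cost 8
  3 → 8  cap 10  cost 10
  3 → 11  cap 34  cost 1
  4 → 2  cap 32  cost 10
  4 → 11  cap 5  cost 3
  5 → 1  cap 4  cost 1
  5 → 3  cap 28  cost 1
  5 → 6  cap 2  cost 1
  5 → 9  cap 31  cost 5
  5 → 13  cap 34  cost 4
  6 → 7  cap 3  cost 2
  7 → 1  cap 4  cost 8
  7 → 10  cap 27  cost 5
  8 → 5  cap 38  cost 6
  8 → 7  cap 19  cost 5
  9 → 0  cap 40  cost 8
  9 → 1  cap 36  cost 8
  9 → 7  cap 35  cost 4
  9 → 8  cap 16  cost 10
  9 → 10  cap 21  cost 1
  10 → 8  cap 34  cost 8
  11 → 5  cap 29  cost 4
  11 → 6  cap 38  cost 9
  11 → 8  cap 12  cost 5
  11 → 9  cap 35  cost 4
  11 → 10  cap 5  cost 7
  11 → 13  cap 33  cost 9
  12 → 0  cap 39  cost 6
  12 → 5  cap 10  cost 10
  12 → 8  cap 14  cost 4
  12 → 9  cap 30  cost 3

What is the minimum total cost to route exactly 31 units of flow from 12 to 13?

Minimum cost for 31 units: 474

shortest-cost path #1: 12→5→13 push 10 @ unit cost 14 (adds 140)
shortest-cost path #2: 12→8→5→13 push 14 @ unit cost 14 (adds 196)
shortest-cost path #3: 12→0→11→5→13 push 4 @ unit cost 18 (adds 72)
shortest-cost path #4: 12→9→10→8→5→13 push 3 @ unit cost 22 (adds 66)
total cost = 474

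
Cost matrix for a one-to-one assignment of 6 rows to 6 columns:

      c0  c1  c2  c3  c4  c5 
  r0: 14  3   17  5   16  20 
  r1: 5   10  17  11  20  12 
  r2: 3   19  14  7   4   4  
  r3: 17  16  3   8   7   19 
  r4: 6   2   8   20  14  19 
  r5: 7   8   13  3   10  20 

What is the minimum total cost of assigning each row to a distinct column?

optimal assignment: row0→col3 (cost 5), row1→col0 (cost 5), row2→col5 (cost 4), row3→col2 (cost 3), row4→col1 (cost 2), row5→col4 (cost 10)
total = 5 + 5 + 4 + 3 + 2 + 10 = 29

Minimum assignment cost: 29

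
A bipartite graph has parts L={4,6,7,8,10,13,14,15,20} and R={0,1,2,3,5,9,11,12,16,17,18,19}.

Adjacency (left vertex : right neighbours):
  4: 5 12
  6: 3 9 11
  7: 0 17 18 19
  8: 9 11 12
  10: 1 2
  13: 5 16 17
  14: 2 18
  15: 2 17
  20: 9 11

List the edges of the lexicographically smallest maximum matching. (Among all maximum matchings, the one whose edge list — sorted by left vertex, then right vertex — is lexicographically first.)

|M| = 9 (so the lex-smallest maximum matching has 9 edges)
process left vertices in ascending order; for each, take the smallest-labelled available neighbour that still permits 9 edges overall, or leave it unmatched if none does
lex-smallest matching: {4-5, 6-3, 7-0, 8-9, 10-1, 13-16, 14-2, 15-17, 20-11}

Lex-smallest maximum matching: {(4,5), (6,3), (7,0), (8,9), (10,1), (13,16), (14,2), (15,17), (20,11)}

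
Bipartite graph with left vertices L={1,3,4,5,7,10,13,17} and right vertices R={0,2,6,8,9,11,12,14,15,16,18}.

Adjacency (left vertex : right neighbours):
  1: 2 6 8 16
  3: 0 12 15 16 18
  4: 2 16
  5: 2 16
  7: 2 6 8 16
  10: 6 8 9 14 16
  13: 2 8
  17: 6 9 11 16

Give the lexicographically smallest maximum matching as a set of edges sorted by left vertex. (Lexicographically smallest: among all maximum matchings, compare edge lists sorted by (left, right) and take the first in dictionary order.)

Lex-smallest maximum matching: {(1,2), (3,0), (4,16), (7,6), (10,9), (13,8), (17,11)}

|M| = 7 (so the lex-smallest maximum matching has 7 edges)
process left vertices in ascending order; for each, take the smallest-labelled available neighbour that still permits 7 edges overall, or leave it unmatched if none does
lex-smallest matching: {1-2, 3-0, 4-16, 7-6, 10-9, 13-8, 17-11}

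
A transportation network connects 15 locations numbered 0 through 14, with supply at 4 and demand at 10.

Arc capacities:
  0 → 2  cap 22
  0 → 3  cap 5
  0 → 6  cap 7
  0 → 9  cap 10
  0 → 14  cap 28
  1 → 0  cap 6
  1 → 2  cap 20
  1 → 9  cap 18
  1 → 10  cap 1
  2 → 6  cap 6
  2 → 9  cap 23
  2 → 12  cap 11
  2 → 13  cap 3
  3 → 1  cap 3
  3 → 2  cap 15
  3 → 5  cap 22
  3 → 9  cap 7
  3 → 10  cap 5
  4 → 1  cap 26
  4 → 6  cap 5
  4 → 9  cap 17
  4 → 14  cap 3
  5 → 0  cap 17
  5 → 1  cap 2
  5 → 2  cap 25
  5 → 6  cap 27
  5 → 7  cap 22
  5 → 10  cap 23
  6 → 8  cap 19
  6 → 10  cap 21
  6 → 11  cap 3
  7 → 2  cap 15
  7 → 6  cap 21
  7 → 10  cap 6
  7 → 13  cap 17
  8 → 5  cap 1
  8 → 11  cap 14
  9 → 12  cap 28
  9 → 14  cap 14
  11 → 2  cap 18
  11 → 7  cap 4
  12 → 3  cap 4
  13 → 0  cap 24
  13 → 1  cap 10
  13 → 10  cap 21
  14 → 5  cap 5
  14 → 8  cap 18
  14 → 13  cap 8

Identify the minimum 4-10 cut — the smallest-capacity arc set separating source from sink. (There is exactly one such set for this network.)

Min-cut arcs: {(1,0), (1,10), (2,6), (2,13), (4,6), (4,14), (9,14), (12,3)} (total capacity 42)

augment #1: 4→1→10 push 1
augment #2: 4→6→10 push 5
augment #3: 4→14→5→10 push 3
augment #4: 4→1→0→3→10 push 5
augment #5: 4→1→0→6→10 push 1
augment #6: 4→1→2→6→10 push 6
augment #7: 4→1→2→13→10 push 3
augment #8: 4→9→14→5→10 push 2
augment #9: 4→9→14→13→10 push 8
augment #10: 4→9→12→3→5→10 push 4
augment #11: 4→9→14→8→5→10 push 1
augment #12: 4→9→14→8→11→7→10 push 2
augment #13: 4→1→9→14→8→11→7→10 push 1
max flow = 42; residual-reachable set from 4 gives S-side
cut edges (S→T): {(1,0), (1,10), (2,6), (2,13), (4,6), (4,14), (9,14), (12,3)} total cap 42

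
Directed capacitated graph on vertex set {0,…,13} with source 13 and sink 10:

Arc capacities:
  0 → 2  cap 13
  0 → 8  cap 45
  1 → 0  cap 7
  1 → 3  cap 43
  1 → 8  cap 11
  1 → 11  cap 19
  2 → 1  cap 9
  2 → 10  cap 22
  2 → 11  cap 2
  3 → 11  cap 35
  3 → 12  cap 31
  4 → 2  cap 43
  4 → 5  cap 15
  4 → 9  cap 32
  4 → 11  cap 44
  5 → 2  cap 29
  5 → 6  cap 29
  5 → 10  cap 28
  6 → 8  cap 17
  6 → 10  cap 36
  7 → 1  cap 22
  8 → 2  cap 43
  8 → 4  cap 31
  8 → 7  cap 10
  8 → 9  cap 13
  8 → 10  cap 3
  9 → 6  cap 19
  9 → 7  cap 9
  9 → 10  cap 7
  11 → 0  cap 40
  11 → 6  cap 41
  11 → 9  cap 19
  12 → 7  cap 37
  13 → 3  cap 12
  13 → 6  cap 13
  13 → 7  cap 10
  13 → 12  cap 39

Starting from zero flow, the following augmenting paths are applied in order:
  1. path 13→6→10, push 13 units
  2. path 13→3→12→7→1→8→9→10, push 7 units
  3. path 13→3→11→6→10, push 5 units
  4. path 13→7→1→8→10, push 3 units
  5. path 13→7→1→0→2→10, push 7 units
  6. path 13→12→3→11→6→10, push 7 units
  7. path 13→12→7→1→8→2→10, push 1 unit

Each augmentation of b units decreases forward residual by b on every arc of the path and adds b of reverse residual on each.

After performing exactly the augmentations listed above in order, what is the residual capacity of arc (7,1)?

Residual capacity of (7,1): 4

after path 1 (13→6→10, push 13): res(7,1)=22
after path 2 (13→3→12→7→1→8→9→10, push 7): res(7,1)=15
after path 3 (13→3→11→6→10, push 5): res(7,1)=15
after path 4 (13→7→1→8→10, push 3): res(7,1)=12
after path 5 (13→7→1→0→2→10, push 7): res(7,1)=5
after path 6 (13→12→3→11→6→10, push 7): res(7,1)=5
after path 7 (13→12→7→1→8→2→10, push 1): res(7,1)=4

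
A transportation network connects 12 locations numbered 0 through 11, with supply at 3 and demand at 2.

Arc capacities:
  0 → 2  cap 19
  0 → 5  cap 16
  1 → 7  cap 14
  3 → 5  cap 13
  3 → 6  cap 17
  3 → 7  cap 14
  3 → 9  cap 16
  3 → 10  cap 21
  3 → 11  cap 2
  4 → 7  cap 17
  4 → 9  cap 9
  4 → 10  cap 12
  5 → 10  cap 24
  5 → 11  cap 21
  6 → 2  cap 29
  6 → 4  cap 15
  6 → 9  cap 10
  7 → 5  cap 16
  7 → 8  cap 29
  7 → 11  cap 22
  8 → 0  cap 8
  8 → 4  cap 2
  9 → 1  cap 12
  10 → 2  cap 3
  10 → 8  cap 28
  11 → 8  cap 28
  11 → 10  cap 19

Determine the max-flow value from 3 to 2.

Maximum flow value: 28

augment #1: 3→6→2 bottleneck 17, total now 17
augment #2: 3→10→2 bottleneck 3, total now 20
augment #3: 3→7→8→0→2 bottleneck 8, total now 28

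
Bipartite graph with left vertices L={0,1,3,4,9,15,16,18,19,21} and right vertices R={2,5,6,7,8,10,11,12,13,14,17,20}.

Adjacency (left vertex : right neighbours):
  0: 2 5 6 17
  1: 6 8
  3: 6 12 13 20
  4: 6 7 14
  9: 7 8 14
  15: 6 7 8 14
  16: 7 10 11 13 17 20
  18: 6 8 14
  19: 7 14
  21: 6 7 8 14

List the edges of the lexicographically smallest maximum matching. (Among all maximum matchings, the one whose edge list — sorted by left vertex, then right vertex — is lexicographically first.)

Lex-smallest maximum matching: {(0,2), (1,6), (3,12), (4,7), (9,8), (15,14), (16,10)}

|M| = 7 (so the lex-smallest maximum matching has 7 edges)
process left vertices in ascending order; for each, take the smallest-labelled available neighbour that still permits 7 edges overall, or leave it unmatched if none does
lex-smallest matching: {0-2, 1-6, 3-12, 4-7, 9-8, 15-14, 16-10}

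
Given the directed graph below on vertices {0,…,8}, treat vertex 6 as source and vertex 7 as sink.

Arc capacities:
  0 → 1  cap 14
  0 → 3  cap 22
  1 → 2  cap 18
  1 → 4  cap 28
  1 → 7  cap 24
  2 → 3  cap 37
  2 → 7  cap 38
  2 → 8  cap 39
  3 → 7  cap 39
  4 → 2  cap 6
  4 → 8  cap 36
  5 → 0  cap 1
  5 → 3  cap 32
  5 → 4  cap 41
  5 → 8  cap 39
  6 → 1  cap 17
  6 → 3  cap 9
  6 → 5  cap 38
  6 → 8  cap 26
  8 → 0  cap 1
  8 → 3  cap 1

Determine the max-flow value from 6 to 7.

Maximum flow value: 64

augment #1: 6→1→7 bottleneck 17, total now 17
augment #2: 6→3→7 bottleneck 9, total now 26
augment #3: 6→5→3→7 bottleneck 30, total now 56
augment #4: 6→5→0→1→7 bottleneck 1, total now 57
augment #5: 6→5→4→2→7 bottleneck 6, total now 63
augment #6: 6→8→0→1→7 bottleneck 1, total now 64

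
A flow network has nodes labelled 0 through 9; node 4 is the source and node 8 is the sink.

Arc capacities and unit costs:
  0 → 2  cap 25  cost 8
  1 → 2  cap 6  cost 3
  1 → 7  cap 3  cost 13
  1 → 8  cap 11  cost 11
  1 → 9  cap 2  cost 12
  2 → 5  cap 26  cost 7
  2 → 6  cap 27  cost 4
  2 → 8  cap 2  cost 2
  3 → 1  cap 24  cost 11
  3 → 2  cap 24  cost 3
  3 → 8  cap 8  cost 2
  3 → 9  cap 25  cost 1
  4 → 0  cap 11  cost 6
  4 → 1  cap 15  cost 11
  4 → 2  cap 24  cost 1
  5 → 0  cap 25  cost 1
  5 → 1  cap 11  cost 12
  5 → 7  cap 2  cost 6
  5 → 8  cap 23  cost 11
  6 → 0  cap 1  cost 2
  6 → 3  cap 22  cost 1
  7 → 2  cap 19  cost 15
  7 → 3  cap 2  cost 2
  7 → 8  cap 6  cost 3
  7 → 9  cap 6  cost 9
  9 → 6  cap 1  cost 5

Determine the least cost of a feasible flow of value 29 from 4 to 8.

Minimum cost for 29 units: 442

shortest-cost path #1: 4→2→8 push 2 @ unit cost 3 (adds 6)
shortest-cost path #2: 4→2→6→3→8 push 8 @ unit cost 8 (adds 64)
shortest-cost path #3: 4→2→5→7→8 push 2 @ unit cost 17 (adds 34)
shortest-cost path #4: 4→2→5→8 push 12 @ unit cost 19 (adds 228)
shortest-cost path #5: 4→1→8 push 5 @ unit cost 22 (adds 110)
total cost = 442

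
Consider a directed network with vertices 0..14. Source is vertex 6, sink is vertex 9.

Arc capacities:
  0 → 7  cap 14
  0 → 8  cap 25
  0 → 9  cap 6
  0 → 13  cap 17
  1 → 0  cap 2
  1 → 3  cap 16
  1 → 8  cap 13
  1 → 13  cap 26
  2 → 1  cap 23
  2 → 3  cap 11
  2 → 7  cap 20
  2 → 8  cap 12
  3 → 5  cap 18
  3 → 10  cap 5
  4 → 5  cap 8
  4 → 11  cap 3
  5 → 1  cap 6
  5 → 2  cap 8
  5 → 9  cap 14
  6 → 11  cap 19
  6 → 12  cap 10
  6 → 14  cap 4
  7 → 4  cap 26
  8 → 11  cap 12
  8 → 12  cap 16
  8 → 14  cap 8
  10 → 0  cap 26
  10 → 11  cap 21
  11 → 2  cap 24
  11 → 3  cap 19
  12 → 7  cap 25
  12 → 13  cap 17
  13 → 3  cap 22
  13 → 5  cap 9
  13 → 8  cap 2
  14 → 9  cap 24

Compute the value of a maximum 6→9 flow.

Maximum flow value: 32

augment #1: 6→14→9 bottleneck 4, total now 4
augment #2: 6→11→3→5→9 bottleneck 14, total now 18
augment #3: 6→11→2→1→0→9 bottleneck 2, total now 20
augment #4: 6→11→2→8→14→9 bottleneck 3, total now 23
augment #5: 6→12→13→8→14→9 bottleneck 2, total now 25
augment #6: 6→12→13→3→10→0→9 bottleneck 4, total now 29
augment #7: 6→12→13→5→1→8→14→9 bottleneck 3, total now 32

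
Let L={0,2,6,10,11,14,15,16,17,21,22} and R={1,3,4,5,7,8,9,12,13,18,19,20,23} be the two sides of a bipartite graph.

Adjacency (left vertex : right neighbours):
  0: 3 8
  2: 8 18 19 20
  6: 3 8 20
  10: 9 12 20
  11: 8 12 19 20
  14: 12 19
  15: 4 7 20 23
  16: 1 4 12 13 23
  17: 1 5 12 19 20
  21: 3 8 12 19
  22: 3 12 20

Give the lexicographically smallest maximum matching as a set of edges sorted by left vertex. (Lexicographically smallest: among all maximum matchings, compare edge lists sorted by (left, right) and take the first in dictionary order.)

Lex-smallest maximum matching: {(0,3), (2,18), (6,8), (10,9), (11,12), (14,19), (15,4), (16,1), (17,5), (22,20)}

|M| = 10 (so the lex-smallest maximum matching has 10 edges)
process left vertices in ascending order; for each, take the smallest-labelled available neighbour that still permits 10 edges overall, or leave it unmatched if none does
lex-smallest matching: {0-3, 2-18, 6-8, 10-9, 11-12, 14-19, 15-4, 16-1, 17-5, 22-20}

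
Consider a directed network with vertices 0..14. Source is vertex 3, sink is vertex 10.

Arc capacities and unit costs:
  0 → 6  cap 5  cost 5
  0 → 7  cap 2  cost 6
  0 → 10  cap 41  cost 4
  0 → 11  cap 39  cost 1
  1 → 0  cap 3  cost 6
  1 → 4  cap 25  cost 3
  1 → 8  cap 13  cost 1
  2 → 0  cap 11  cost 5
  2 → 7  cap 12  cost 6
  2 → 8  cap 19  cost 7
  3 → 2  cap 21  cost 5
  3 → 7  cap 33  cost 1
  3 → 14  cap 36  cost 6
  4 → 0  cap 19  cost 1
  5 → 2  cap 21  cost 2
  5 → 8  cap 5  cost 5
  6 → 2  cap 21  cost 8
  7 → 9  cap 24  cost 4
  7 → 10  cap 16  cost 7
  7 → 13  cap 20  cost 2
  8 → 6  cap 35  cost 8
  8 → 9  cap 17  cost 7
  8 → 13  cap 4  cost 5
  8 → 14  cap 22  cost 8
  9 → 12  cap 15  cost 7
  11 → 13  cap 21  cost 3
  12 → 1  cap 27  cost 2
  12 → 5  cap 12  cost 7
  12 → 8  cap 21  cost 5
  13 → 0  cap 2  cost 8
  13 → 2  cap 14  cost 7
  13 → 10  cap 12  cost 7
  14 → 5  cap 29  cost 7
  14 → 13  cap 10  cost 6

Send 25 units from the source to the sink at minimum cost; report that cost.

Minimum cost for 25 units: 218

shortest-cost path #1: 3→7→10 push 16 @ unit cost 8 (adds 128)
shortest-cost path #2: 3→7→13→10 push 9 @ unit cost 10 (adds 90)
total cost = 218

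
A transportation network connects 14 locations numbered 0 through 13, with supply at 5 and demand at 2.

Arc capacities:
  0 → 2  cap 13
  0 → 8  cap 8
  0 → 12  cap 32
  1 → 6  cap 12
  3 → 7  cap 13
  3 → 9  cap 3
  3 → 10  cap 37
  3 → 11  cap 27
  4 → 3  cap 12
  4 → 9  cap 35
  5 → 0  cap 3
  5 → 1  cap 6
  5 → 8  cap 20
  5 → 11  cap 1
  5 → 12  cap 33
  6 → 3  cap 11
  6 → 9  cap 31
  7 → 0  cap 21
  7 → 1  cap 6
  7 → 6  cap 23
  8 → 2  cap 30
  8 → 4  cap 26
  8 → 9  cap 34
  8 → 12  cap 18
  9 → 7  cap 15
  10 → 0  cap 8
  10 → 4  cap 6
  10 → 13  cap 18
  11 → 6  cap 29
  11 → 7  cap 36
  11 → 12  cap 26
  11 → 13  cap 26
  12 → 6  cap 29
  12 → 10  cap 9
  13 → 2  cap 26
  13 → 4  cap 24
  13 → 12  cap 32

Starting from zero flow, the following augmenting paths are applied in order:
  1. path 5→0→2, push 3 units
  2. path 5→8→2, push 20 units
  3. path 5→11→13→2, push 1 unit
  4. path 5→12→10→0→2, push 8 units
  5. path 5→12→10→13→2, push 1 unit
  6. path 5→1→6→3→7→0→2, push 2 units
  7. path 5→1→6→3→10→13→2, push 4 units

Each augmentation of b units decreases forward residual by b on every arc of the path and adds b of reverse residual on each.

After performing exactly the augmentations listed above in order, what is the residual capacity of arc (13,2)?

Residual capacity of (13,2): 20

after path 1 (5→0→2, push 3): res(13,2)=26
after path 2 (5→8→2, push 20): res(13,2)=26
after path 3 (5→11→13→2, push 1): res(13,2)=25
after path 4 (5→12→10→0→2, push 8): res(13,2)=25
after path 5 (5→12→10→13→2, push 1): res(13,2)=24
after path 6 (5→1→6→3→7→0→2, push 2): res(13,2)=24
after path 7 (5→1→6→3→10→13→2, push 4): res(13,2)=20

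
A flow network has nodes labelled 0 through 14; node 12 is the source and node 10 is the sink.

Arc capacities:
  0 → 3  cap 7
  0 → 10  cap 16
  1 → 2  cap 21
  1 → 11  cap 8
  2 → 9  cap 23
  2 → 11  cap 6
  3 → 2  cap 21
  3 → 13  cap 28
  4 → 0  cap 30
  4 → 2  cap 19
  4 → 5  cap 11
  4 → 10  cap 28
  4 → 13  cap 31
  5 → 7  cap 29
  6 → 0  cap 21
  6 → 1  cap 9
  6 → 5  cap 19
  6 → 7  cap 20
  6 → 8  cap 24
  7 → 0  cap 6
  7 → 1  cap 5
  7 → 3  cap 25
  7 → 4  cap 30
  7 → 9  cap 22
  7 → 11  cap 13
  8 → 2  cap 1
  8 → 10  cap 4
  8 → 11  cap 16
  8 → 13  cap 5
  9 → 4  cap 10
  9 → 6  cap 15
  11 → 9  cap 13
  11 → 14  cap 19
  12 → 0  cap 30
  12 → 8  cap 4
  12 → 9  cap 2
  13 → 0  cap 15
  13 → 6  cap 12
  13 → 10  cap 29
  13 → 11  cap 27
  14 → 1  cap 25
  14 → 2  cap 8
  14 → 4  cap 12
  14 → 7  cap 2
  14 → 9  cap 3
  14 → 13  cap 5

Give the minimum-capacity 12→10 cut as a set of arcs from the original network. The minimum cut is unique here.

augment #1: 12→0→10 push 16
augment #2: 12→8→10 push 4
augment #3: 12→9→4→10 push 2
augment #4: 12→0→3→13→10 push 7
max flow = 29; residual-reachable set from 12 gives S-side
cut edges (S→T): {(0,3), (0,10), (12,8), (12,9)} total cap 29

Min-cut arcs: {(0,3), (0,10), (12,8), (12,9)} (total capacity 29)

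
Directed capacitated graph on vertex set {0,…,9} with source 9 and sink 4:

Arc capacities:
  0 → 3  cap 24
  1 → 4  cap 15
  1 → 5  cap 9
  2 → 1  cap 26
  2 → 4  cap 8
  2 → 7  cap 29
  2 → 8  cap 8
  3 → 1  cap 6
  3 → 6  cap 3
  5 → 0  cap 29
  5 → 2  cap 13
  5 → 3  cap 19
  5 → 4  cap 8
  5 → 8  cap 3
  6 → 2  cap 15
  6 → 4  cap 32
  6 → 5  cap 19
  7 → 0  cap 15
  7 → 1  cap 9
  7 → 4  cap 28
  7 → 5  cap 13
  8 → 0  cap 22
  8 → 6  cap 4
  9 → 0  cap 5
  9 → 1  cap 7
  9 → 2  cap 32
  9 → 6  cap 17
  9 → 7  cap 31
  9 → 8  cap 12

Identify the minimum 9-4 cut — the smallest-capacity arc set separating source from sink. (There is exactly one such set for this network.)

Min-cut arcs: {(1,4), (2,4), (3,6), (5,4), (7,4), (8,6), (9,6)} (total capacity 83)

augment #1: 9→1→4 push 7
augment #2: 9→2→4 push 8
augment #3: 9→6→4 push 17
augment #4: 9→7→4 push 28
augment #5: 9→2→1→4 push 8
augment #6: 9→7→5→4 push 3
augment #7: 9→8→6→4 push 4
augment #8: 9→0→3→6→4 push 3
augment #9: 9→2→1→5→4 push 5
max flow = 83; residual-reachable set from 9 gives S-side
cut edges (S→T): {(1,4), (2,4), (3,6), (5,4), (7,4), (8,6), (9,6)} total cap 83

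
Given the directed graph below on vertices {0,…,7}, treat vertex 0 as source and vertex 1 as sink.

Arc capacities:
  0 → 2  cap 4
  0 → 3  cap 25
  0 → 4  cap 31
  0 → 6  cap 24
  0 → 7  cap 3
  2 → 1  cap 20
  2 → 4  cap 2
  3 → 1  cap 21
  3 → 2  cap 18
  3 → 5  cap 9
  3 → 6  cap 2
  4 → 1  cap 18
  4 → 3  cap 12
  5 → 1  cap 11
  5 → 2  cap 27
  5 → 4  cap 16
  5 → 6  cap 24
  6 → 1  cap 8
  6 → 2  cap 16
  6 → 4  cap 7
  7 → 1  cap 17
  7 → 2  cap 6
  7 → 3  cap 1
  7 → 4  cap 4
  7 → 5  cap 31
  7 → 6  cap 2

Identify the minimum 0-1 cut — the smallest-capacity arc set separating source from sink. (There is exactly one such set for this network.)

Min-cut arcs: {(0,7), (2,1), (3,1), (3,5), (4,1), (6,1)} (total capacity 79)

augment #1: 0→2→1 push 4
augment #2: 0→3→1 push 21
augment #3: 0→4→1 push 18
augment #4: 0→6→1 push 8
augment #5: 0→7→1 push 3
augment #6: 0→3→2→1 push 4
augment #7: 0→6→2→1 push 12
augment #8: 0→4→3→5→1 push 9
max flow = 79; residual-reachable set from 0 gives S-side
cut edges (S→T): {(0,7), (2,1), (3,1), (3,5), (4,1), (6,1)} total cap 79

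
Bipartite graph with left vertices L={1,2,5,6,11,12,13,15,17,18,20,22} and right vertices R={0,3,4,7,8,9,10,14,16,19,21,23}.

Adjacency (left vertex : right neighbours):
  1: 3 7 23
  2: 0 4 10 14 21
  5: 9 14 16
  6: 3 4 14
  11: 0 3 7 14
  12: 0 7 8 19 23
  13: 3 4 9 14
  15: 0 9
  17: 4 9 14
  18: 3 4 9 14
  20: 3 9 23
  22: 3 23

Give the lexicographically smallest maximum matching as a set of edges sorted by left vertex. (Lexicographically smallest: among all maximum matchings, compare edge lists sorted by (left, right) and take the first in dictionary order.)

|M| = 10 (so the lex-smallest maximum matching has 10 edges)
process left vertices in ascending order; for each, take the smallest-labelled available neighbour that still permits 10 edges overall, or leave it unmatched if none does
lex-smallest matching: {1-3, 2-10, 5-16, 6-4, 11-7, 12-8, 13-9, 15-0, 17-14, 20-23}

Lex-smallest maximum matching: {(1,3), (2,10), (5,16), (6,4), (11,7), (12,8), (13,9), (15,0), (17,14), (20,23)}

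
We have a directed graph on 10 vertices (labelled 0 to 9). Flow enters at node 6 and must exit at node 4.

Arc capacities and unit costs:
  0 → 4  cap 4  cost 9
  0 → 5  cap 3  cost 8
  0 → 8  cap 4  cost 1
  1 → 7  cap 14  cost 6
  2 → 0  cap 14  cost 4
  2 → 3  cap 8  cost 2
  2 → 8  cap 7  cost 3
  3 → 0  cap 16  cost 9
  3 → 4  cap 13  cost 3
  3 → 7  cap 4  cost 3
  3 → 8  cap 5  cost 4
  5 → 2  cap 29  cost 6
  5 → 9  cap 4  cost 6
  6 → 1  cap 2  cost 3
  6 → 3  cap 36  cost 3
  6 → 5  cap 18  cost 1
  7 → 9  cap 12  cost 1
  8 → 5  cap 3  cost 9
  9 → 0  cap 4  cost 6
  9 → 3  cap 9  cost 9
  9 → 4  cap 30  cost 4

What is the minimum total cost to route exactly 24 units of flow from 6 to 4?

shortest-cost path #1: 6→3→4 push 13 @ unit cost 6 (adds 78)
shortest-cost path #2: 6→5→9→4 push 4 @ unit cost 11 (adds 44)
shortest-cost path #3: 6→3→7→9→4 push 4 @ unit cost 11 (adds 44)
shortest-cost path #4: 6→1→7→9→4 push 2 @ unit cost 14 (adds 28)
shortest-cost path #5: 6→5→2→0→4 push 1 @ unit cost 20 (adds 20)
total cost = 214

Minimum cost for 24 units: 214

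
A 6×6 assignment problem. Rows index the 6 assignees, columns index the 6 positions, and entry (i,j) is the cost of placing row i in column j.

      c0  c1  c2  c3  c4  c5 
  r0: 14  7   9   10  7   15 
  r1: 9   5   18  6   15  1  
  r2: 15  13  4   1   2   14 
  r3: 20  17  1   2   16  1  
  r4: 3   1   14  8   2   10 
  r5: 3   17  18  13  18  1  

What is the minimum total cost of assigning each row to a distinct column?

optimal assignment: row0→col4 (cost 7), row1→col5 (cost 1), row2→col3 (cost 1), row3→col2 (cost 1), row4→col1 (cost 1), row5→col0 (cost 3)
total = 7 + 1 + 1 + 1 + 1 + 3 = 14

Minimum assignment cost: 14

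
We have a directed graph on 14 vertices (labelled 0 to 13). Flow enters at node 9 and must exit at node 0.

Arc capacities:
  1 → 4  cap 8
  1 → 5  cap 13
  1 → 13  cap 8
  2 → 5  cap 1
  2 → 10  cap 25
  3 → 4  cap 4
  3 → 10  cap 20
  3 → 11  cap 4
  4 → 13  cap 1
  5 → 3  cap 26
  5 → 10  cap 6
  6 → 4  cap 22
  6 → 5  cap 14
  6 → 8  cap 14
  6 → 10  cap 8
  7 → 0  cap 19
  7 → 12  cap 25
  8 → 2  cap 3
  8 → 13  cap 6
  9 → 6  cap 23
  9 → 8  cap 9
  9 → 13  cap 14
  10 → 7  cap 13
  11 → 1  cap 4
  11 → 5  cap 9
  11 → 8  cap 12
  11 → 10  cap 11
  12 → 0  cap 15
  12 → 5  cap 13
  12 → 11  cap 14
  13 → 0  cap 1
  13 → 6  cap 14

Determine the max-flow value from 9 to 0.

Maximum flow value: 14

augment #1: 9→13→0 bottleneck 1, total now 1
augment #2: 9→6→10→7→0 bottleneck 8, total now 9
augment #3: 9→6→5→10→7→0 bottleneck 5, total now 14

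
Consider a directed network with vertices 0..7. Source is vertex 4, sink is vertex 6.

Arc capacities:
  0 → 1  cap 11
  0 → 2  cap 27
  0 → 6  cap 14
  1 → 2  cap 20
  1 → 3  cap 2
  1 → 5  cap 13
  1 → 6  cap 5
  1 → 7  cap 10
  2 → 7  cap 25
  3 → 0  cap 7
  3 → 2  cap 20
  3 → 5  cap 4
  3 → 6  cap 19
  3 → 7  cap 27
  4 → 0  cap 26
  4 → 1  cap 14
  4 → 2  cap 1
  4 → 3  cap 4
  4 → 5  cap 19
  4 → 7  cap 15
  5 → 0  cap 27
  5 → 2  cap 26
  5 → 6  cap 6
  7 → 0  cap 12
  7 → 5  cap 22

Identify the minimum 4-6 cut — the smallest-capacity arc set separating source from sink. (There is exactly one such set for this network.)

augment #1: 4→0→6 push 14
augment #2: 4→1→6 push 5
augment #3: 4→3→6 push 4
augment #4: 4→5→6 push 6
augment #5: 4→1→3→6 push 2
max flow = 31; residual-reachable set from 4 gives S-side
cut edges (S→T): {(0,6), (1,3), (1,6), (4,3), (5,6)} total cap 31

Min-cut arcs: {(0,6), (1,3), (1,6), (4,3), (5,6)} (total capacity 31)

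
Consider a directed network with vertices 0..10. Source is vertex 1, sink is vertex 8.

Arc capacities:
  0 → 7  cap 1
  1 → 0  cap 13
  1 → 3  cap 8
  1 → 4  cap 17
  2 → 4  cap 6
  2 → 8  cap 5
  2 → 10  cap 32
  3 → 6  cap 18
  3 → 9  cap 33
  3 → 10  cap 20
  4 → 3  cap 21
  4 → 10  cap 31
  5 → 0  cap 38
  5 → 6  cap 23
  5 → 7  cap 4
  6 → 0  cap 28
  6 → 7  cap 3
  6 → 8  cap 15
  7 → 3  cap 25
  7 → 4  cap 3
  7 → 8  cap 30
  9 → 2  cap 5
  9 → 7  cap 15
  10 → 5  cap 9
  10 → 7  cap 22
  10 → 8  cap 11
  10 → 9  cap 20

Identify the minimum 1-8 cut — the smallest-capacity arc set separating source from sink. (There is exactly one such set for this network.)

Min-cut arcs: {(0,7), (1,3), (1,4)} (total capacity 26)

augment #1: 1→0→7→8 push 1
augment #2: 1→3→6→8 push 8
augment #3: 1→4→10→8 push 11
augment #4: 1→4→3→6→8 push 6
max flow = 26; residual-reachable set from 1 gives S-side
cut edges (S→T): {(0,7), (1,3), (1,4)} total cap 26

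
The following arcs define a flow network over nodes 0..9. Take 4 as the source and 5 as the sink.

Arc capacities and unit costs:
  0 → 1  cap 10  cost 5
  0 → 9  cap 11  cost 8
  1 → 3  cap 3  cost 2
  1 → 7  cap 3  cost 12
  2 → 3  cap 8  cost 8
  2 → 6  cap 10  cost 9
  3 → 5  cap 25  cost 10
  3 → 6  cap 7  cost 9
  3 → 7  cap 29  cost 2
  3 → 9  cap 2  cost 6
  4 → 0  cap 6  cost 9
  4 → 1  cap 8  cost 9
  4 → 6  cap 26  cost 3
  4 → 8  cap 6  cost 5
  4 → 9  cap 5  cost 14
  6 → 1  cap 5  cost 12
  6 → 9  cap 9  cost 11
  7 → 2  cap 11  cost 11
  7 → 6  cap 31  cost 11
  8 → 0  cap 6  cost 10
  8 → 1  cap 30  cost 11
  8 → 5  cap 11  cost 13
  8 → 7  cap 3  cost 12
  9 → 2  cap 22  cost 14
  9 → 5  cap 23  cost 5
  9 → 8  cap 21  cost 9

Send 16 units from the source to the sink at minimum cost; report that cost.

Minimum cost for 16 units: 298

shortest-cost path #1: 4→8→5 push 6 @ unit cost 18 (adds 108)
shortest-cost path #2: 4→9→5 push 5 @ unit cost 19 (adds 95)
shortest-cost path #3: 4→6→9→5 push 5 @ unit cost 19 (adds 95)
total cost = 298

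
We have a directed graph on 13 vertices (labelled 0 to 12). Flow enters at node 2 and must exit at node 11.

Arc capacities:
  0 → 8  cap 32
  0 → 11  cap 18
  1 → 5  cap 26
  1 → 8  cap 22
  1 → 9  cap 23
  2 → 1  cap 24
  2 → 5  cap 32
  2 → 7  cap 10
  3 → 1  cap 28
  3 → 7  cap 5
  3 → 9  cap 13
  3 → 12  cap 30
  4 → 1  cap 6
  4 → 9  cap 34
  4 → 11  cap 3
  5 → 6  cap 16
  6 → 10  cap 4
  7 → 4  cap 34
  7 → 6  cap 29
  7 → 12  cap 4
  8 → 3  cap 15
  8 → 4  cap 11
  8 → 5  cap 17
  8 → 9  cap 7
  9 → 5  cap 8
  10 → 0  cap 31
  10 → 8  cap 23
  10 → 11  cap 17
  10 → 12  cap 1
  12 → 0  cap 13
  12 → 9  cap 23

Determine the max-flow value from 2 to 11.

augment #1: 2→7→4→11 bottleneck 3, total now 3
augment #2: 2→5→6→10→11 bottleneck 4, total now 7
augment #3: 2→7→12→0→11 bottleneck 4, total now 11
augment #4: 2→1→8→3→12→0→11 bottleneck 9, total now 20

Maximum flow value: 20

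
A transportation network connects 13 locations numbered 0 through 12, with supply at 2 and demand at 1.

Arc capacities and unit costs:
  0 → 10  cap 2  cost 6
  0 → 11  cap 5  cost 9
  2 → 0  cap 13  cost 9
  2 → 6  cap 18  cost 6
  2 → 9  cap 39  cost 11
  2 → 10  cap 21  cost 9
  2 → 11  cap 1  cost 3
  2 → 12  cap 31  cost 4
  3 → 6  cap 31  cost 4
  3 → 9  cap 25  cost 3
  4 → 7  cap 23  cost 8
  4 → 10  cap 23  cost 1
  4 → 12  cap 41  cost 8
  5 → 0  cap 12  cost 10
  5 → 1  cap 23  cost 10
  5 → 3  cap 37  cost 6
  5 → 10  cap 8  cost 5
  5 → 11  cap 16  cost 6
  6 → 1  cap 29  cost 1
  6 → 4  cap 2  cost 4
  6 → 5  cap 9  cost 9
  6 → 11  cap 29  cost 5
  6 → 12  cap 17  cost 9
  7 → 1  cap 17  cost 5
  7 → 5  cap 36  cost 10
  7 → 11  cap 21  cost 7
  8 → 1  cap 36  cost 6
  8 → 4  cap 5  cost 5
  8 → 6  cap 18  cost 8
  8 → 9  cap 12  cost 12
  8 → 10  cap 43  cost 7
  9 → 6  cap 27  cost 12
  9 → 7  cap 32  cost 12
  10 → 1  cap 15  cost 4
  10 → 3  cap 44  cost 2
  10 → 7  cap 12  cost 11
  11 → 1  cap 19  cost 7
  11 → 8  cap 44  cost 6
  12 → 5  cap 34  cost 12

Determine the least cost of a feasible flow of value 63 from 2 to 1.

shortest-cost path #1: 2→6→1 push 18 @ unit cost 7 (adds 126)
shortest-cost path #2: 2→11→1 push 1 @ unit cost 10 (adds 10)
shortest-cost path #3: 2→10→1 push 15 @ unit cost 13 (adds 195)
shortest-cost path #4: 2→10→3→6→1 push 6 @ unit cost 16 (adds 96)
shortest-cost path #5: 2→0→10→3→6→1 push 2 @ unit cost 22 (adds 44)
shortest-cost path #6: 2→9→6→1 push 3 @ unit cost 24 (adds 72)
shortest-cost path #7: 2→0→11→1 push 5 @ unit cost 25 (adds 125)
shortest-cost path #8: 2→12→5→1 push 13 @ unit cost 26 (adds 338)
total cost = 1006

Minimum cost for 63 units: 1006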